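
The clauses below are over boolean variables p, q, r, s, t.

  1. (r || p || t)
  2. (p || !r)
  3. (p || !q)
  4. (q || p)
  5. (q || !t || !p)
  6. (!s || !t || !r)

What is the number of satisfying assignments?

Split on p, then q.
  p=T, q=T: 7 of the 8 assignments to (r,s,t) work.
  p=T, q=F: remaining (r,s,t) ∈ {(F,F,F); (F,T,F); (T,F,F); (T,T,F)} — 4.
  p=F, q=T: a clause becomes empty — 0.
  p=F, q=F: a clause becomes empty — 0.
Total: 7 + 4 + 0 + 0 = 11.

11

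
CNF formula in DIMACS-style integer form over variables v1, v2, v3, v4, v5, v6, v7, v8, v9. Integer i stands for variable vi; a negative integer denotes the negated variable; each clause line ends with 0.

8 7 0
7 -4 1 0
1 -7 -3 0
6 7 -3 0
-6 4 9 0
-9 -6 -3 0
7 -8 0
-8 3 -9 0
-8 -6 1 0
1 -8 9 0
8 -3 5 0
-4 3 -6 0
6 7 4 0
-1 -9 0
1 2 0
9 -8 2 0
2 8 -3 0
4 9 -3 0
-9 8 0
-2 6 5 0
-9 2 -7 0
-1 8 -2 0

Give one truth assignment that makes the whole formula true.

v1=T, v2=T, v3=F, v4=T, v5=T, v6=F, v7=T, v8=T, v9=F

Check each clause:
  1. (v7 | v8) — v8 is true.
  2. (~v4 | v1 | v7) — v1 is true.
  3. (~v7 | ~v3 | v1) — v1 is true.
  4. (~v3 | v7 | v6) — ~v3 is true.
  5. (v9 | ~v6 | v4) — ~v6 is true.
  6. (~v9 | ~v3 | ~v6) — ~v6 is true.
  7. (v7 | ~v8) — v7 is true.
  8. (~v9 | ~v8 | v3) — ~v9 is true.
  9. (~v8 | v1 | ~v6) — v1 is true.
  10. (v1 | ~v8 | v9) — v1 is true.
  11. (v5 | v8 | ~v3) — v8 is true.
  12. (~v4 | v3 | ~v6) — ~v6 is true.
  13. (v4 | v7 | v6) — v4 is true.
  14. (~v9 | ~v1) — ~v9 is true.
  15. (v1 | v2) — v1 is true.
  16. (v2 | ~v8 | v9) — v2 is true.
  17. (v8 | ~v3 | v2) — v8 is true.
  18. (v4 | v9 | ~v3) — v4 is true.
  19. (v8 | ~v9) — v8 is true.
  20. (v5 | ~v2 | v6) — v5 is true.
  21. (v2 | ~v9 | ~v7) — v2 is true.
  22. (~v2 | v8 | ~v1) — v8 is true.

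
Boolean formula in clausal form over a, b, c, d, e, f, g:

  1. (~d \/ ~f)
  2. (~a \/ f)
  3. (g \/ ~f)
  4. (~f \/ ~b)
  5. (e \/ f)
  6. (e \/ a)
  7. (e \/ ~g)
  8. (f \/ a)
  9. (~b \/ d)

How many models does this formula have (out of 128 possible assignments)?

4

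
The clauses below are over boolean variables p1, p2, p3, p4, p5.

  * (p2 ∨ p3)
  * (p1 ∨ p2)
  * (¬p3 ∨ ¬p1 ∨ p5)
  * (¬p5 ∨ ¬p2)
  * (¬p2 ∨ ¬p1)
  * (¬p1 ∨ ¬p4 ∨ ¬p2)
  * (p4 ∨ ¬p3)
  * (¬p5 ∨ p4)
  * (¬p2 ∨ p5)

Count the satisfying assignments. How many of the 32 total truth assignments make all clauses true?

1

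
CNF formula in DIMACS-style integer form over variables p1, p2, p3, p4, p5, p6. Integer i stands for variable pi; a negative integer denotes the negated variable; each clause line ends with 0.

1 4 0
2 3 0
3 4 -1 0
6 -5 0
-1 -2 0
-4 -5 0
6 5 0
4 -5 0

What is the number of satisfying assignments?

5

Satisfying assignments:
  p1=F p2=F p3=T p4=T p5=F p6=T
  p1=F p2=T p3=F p4=T p5=F p6=T
  p1=F p2=T p3=T p4=T p5=F p6=T
  p1=T p2=F p3=T p4=F p5=F p6=T
  p1=T p2=F p3=T p4=T p5=F p6=T
Count: 5.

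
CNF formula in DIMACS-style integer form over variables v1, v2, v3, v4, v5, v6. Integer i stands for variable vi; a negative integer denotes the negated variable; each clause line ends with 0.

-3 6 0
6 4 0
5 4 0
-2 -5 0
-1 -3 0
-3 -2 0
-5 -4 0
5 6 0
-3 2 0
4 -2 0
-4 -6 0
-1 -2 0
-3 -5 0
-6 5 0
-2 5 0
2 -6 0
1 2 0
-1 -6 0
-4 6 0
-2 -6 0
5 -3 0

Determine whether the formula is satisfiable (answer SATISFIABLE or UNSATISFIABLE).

v2 = True:
  propagation gives v5=False; an empty clause results — contradiction.
v2 = False:
  propagation gives v3=False, v6=False, v4=True; an empty clause results — contradiction.
Every branch closes, so no satisfying assignment exists.

UNSATISFIABLE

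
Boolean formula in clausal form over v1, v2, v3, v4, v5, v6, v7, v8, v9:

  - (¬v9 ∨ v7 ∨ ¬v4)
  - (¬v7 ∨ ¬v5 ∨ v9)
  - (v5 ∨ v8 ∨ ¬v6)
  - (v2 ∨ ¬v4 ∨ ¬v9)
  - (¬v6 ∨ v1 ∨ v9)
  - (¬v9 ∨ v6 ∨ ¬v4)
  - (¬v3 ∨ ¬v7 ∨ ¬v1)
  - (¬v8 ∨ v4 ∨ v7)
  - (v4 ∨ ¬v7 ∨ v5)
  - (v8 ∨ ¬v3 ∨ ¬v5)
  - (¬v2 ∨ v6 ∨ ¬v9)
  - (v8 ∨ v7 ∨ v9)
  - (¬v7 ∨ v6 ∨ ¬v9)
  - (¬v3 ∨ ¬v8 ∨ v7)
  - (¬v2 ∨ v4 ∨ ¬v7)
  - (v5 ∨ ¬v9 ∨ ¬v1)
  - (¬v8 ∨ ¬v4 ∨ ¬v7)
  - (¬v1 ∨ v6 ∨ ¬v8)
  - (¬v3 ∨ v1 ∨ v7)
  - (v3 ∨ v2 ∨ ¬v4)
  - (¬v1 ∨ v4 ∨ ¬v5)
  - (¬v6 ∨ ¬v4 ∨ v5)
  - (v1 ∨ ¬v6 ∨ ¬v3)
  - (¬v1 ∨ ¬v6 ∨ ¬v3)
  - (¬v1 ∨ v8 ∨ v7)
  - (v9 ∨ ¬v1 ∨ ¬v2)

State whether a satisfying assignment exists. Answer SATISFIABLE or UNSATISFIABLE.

SATISFIABLE

Branch on v1: take v1 = False.
Try v2 = True.
For the remaining variables, v3 = False, v4 = True, v5 = False, v6 = False, v7 = True, v8 = False, v9 = False works.
So v1=0, v2=1, v3=0, v4=1, v5=0, v6=0, v7=1, v8=0, v9=0 is a satisfying assignment.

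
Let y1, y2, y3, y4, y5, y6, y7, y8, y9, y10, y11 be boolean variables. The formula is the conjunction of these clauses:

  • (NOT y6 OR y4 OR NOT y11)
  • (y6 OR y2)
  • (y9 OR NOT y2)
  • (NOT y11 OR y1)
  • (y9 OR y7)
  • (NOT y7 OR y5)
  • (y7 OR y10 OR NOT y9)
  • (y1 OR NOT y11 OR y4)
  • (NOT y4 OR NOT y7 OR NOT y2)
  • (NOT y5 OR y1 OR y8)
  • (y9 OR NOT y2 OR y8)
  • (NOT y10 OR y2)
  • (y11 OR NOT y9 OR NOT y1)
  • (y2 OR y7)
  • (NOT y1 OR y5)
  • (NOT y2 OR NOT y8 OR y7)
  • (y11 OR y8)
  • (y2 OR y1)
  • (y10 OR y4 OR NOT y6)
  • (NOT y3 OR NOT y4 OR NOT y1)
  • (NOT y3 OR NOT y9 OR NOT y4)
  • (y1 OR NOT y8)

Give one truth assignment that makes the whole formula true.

y1=T, y2=T, y3=F, y4=T, y5=T, y6=F, y7=F, y8=F, y9=T, y10=T, y11=T

y3 occurs only negated in the remaining clauses — set y3 = False.
Try y1 = True.
  then y5 is forced to True.
Try y2 = True.
  then y9 is forced to True.
  then y11 is forced to True.
Set y4 = True and propagate.
  then y7 is forced to False.
  then y10 is forced to True.
  then y8 is forced to False.
y6 is now unconstrained; take y6 = False.
Check each clause:
  1. (y4 OR NOT y6 OR NOT y11) — NOT y6 is true.
  2. (y6 OR y2) — y2 is true.
  3. (NOT y2 OR y9) — y9 is true.
  4. (NOT y11 OR y1) — y1 is true.
  5. (y7 OR y9) — y9 is true.
  6. (y5 OR NOT y7) — NOT y7 is true.
  7. (NOT y9 OR y10 OR y7) — y10 is true.
  8. (y1 OR y4 OR NOT y11) — y1 is true.
  9. (NOT y4 OR NOT y7 OR NOT y2) — NOT y7 is true.
  10. (y1 OR NOT y5 OR y8) — y1 is true.
  11. (y8 OR y9 OR NOT y2) — y9 is true.
  12. (NOT y10 OR y2) — y2 is true.
  13. (NOT y1 OR y11 OR NOT y9) — y11 is true.
  14. (y7 OR y2) — y2 is true.
  15. (y5 OR NOT y1) — y5 is true.
  16. (NOT y8 OR y7 OR NOT y2) — NOT y8 is true.
  17. (y8 OR y11) — y11 is true.
  18. (y1 OR y2) — y1 is true.
  19. (y10 OR y4 OR NOT y6) — y10 is true.
  20. (NOT y4 OR NOT y3 OR NOT y1) — NOT y3 is true.
  21. (NOT y3 OR NOT y4 OR NOT y9) — NOT y3 is true.
  22. (y1 OR NOT y8) — NOT y8 is true.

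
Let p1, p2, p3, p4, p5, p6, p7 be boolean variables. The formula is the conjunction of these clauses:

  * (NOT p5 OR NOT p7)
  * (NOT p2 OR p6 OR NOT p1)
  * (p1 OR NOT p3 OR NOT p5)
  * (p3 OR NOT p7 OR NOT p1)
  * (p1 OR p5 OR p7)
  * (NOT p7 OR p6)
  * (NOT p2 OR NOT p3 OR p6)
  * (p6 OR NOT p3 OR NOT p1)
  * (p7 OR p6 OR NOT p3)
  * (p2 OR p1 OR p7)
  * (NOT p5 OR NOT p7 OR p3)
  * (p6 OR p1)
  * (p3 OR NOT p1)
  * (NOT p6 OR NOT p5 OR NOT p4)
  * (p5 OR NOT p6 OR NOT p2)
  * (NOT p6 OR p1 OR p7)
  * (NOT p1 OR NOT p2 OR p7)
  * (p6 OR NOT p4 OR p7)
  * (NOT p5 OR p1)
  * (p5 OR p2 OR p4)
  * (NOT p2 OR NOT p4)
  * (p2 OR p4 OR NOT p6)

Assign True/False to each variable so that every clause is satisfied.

p1 = T, p2 = F, p3 = T, p4 = T, p5 = F, p6 = T, p7 = F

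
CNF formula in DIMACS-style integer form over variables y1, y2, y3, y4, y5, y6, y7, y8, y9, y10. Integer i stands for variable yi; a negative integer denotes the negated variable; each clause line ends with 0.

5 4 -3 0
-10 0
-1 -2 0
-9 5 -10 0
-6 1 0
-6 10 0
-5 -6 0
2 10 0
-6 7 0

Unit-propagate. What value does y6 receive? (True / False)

(~y10) stands alone — y10 = False.
(y10 | ~y6) with y10 = False leaves only ~y6, so y6 = False.

False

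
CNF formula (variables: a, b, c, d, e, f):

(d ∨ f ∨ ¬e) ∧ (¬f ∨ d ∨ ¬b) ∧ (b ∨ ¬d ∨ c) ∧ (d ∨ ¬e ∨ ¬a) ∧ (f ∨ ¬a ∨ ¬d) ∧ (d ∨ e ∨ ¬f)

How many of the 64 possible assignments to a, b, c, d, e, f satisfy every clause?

Split on d, then f.
  d=T, f=T: a, e free; 3 ways for (b,c) × 2^2 = 12.
  d=T, f=F: e free; 3 ways for (a,b,c) × 2^1 = 6.
  d=F, f=T: remaining (a,b,c,e) ∈ {(F,F,F,T); (F,F,T,T)} — 2.
  d=F, f=F: forces e=F; a, b, c free → 2^3 = 8.
Total: 12 + 6 + 2 + 8 = 28.

28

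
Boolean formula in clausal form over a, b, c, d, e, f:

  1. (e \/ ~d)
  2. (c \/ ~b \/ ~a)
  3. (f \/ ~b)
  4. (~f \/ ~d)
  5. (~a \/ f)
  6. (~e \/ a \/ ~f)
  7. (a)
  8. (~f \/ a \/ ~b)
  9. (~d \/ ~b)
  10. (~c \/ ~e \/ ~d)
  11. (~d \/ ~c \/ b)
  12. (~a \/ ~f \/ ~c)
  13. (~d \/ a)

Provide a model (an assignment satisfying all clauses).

a=T  b=F  c=F  d=F  e=T  f=T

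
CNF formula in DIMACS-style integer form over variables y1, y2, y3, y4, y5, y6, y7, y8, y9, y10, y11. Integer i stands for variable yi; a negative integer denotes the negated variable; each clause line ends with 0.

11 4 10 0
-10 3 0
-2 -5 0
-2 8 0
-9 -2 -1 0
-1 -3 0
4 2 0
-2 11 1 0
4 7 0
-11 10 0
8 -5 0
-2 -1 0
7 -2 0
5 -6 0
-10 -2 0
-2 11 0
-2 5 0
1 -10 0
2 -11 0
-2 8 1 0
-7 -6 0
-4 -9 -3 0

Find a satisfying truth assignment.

y1 = 1, y2 = 0, y3 = 0, y4 = 1, y5 = 0, y6 = 0, y7 = 1, y8 = 1, y9 = 0, y10 = 0, y11 = 0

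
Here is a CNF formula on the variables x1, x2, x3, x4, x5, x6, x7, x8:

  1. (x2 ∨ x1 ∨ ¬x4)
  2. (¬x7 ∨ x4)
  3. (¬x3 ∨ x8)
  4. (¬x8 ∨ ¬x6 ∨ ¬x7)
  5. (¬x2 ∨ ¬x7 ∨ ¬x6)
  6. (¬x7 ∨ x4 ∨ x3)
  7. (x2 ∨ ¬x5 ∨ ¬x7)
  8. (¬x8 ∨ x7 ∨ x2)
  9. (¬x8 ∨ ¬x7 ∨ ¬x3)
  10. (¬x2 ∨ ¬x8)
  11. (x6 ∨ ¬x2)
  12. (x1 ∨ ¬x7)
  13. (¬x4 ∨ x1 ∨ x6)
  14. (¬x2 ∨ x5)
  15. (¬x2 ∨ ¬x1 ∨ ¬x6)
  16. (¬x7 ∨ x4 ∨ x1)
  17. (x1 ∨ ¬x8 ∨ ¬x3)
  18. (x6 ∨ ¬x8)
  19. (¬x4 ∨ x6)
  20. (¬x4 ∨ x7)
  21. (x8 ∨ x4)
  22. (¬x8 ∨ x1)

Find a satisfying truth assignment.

x1=T, x2=F, x3=F, x4=T, x5=F, x6=T, x7=T, x8=F

Check each clause:
  1. (¬x4 ∨ x2 ∨ x1) — x1 is true.
  2. (¬x7 ∨ x4) — x4 is true.
  3. (¬x3 ∨ x8) — ¬x3 is true.
  4. (¬x7 ∨ ¬x6 ∨ ¬x8) — ¬x8 is true.
  5. (¬x6 ∨ ¬x7 ∨ ¬x2) — ¬x2 is true.
  6. (x3 ∨ ¬x7 ∨ x4) — x4 is true.
  7. (¬x7 ∨ x2 ∨ ¬x5) — ¬x5 is true.
  8. (x2 ∨ ¬x8 ∨ x7) — ¬x8 is true.
  9. (¬x8 ∨ ¬x3 ∨ ¬x7) — ¬x8 is true.
  10. (¬x2 ∨ ¬x8) — ¬x8 is true.
  11. (¬x2 ∨ x6) — x6 is true.
  12. (x1 ∨ ¬x7) — x1 is true.
  13. (x6 ∨ ¬x4 ∨ x1) — x1 is true.
  14. (¬x2 ∨ x5) — ¬x2 is true.
  15. (¬x6 ∨ ¬x2 ∨ ¬x1) — ¬x2 is true.
  16. (x4 ∨ x1 ∨ ¬x7) — x1 is true.
  17. (¬x3 ∨ x1 ∨ ¬x8) — ¬x8 is true.
  18. (¬x8 ∨ x6) — ¬x8 is true.
  19. (¬x4 ∨ x6) — x6 is true.
  20. (¬x4 ∨ x7) — x7 is true.
  21. (x8 ∨ x4) — x4 is true.
  22. (¬x8 ∨ x1) — ¬x8 is true.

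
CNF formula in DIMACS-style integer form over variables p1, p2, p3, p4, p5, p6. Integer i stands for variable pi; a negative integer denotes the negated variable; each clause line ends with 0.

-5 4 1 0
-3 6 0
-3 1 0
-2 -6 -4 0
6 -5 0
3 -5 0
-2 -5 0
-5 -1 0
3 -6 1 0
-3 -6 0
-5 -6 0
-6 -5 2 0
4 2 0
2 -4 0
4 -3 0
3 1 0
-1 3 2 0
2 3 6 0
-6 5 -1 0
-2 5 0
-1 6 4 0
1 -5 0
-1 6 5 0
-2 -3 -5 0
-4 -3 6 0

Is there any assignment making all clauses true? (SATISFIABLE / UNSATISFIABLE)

UNSATISFIABLE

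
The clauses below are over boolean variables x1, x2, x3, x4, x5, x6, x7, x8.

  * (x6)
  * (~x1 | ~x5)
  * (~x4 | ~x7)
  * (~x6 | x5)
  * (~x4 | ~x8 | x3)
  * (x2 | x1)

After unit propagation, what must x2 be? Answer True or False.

True

(x6) is a unit clause: x6 = True.
(~x6 | x5) with x6 = True leaves only x5, so x5 = True.
(~x5 | ~x1): since x5 = True, the clause reduces to (~x1). x1 = False.
(x2 | x1): since x1 = False, the clause reduces to (x2). x2 = True.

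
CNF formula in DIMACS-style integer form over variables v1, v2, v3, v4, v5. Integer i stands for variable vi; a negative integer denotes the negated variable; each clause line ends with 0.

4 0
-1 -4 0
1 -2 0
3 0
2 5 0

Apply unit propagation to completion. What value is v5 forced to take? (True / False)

(v4) is a unit clause: v4 = True.
(~v1 | ~v4) with v4 = True leaves only ~v1, so v1 = False.
In (v1 | ~v2), v1 is now false; ~v2 must hold, so v2 = False.
Unit clause (v3) sets v3 = True.
In (v5 | v2), v2 is now false; v5 must hold, so v5 = True.

True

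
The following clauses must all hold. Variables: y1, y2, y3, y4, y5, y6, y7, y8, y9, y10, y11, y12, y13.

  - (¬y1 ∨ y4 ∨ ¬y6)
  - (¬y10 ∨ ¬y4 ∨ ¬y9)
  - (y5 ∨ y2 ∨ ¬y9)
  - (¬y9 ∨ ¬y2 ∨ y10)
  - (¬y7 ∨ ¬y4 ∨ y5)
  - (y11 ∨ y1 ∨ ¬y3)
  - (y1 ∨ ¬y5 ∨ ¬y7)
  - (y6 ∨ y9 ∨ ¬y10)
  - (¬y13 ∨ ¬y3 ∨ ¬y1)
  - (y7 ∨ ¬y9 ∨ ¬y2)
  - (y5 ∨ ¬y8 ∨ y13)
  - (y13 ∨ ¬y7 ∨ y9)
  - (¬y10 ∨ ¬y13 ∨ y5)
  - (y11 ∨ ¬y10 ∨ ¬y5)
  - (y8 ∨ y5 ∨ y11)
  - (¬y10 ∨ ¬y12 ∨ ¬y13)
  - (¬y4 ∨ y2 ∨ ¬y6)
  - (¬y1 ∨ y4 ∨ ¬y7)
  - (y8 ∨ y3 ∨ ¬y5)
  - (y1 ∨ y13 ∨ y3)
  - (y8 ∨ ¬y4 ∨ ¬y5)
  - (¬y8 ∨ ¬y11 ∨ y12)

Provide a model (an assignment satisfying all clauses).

Set y1 = True and propagate.
Try y2 = True.
The remaining clauses are satisfied by y3 = False, y4 = True, y5 = True, y6 = False, y7 = True, y8 = True, y9 = False, y10 = False, y11 = True, y12 = True, y13 = True.
Check each clause:
  1. (¬y1 ∨ ¬y6 ∨ y4) — ¬y6 is true.
  2. (¬y9 ∨ ¬y10 ∨ ¬y4) — ¬y10 is true.
  3. (y5 ∨ y2 ∨ ¬y9) — y2 is true.
  4. (¬y2 ∨ ¬y9 ∨ y10) — ¬y9 is true.
  5. (¬y7 ∨ ¬y4 ∨ y5) — y5 is true.
  6. (¬y3 ∨ y1 ∨ y11) — y1 is true.
  7. (¬y5 ∨ y1 ∨ ¬y7) — y1 is true.
  8. (¬y10 ∨ y6 ∨ y9) — ¬y10 is true.
  9. (¬y13 ∨ ¬y1 ∨ ¬y3) — ¬y3 is true.
  10. (¬y2 ∨ y7 ∨ ¬y9) — y7 is true.
  11. (y5 ∨ ¬y8 ∨ y13) — y5 is true.
  12. (¬y7 ∨ y9 ∨ y13) — y13 is true.
  13. (¬y13 ∨ y5 ∨ ¬y10) — y5 is true.
  14. (y11 ∨ ¬y5 ∨ ¬y10) — y11 is true.
  15. (y5 ∨ y11 ∨ y8) — y8 is true.
  16. (¬y10 ∨ ¬y12 ∨ ¬y13) — ¬y10 is true.
  17. (¬y6 ∨ y2 ∨ ¬y4) — y2 is true.
  18. (¬y7 ∨ y4 ∨ ¬y1) — y4 is true.
  19. (y3 ∨ ¬y5 ∨ y8) — y8 is true.
  20. (y13 ∨ y3 ∨ y1) — y1 is true.
  21. (¬y5 ∨ ¬y4 ∨ y8) — y8 is true.
  22. (¬y8 ∨ ¬y11 ∨ y12) — y12 is true.

y1=T, y2=T, y3=F, y4=T, y5=T, y6=F, y7=T, y8=T, y9=F, y10=F, y11=T, y12=T, y13=T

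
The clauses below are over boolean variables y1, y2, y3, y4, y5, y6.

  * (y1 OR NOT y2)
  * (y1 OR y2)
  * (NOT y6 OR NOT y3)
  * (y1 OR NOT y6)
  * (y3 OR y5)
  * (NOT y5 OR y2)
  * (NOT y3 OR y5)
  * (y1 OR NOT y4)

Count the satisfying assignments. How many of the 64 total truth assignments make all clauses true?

6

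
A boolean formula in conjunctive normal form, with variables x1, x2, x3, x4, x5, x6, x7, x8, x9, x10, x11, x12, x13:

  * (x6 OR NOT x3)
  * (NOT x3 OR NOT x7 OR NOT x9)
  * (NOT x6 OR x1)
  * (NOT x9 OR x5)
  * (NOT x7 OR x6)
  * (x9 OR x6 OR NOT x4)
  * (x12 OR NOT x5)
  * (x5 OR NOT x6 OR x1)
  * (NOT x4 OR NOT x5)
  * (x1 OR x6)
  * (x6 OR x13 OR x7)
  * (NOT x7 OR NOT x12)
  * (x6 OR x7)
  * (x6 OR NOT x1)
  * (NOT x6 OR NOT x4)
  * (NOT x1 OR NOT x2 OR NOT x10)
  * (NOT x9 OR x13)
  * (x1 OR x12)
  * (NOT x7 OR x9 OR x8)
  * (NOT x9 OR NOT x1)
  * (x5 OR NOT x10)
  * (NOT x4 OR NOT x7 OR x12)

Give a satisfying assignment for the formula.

x1=1  x2=1  x3=1  x4=0  x5=1  x6=1  x7=0  x8=0  x9=0  x10=0  x11=1  x12=1  x13=0

Check each clause:
  1. (NOT x3 OR x6) — x6 is true.
  2. (NOT x9 OR NOT x7 OR NOT x3) — NOT x7 is true.
  3. (NOT x6 OR x1) — x1 is true.
  4. (NOT x9 OR x5) — x5 is true.
  5. (x6 OR NOT x7) — NOT x7 is true.
  6. (x6 OR x9 OR NOT x4) — NOT x4 is true.
  7. (NOT x5 OR x12) — x12 is true.
  8. (x1 OR x5 OR NOT x6) — x1 is true.
  9. (NOT x4 OR NOT x5) — NOT x4 is true.
  10. (x1 OR x6) — x1 is true.
  11. (x13 OR x6 OR x7) — x6 is true.
  12. (NOT x7 OR NOT x12) — NOT x7 is true.
  13. (x6 OR x7) — x6 is true.
  14. (NOT x1 OR x6) — x6 is true.
  15. (NOT x6 OR NOT x4) — NOT x4 is true.
  16. (NOT x10 OR NOT x1 OR NOT x2) — NOT x10 is true.
  17. (x13 OR NOT x9) — NOT x9 is true.
  18. (x12 OR x1) — x1 is true.
  19. (NOT x7 OR x8 OR x9) — NOT x7 is true.
  20. (NOT x1 OR NOT x9) — NOT x9 is true.
  21. (x5 OR NOT x10) — x5 is true.
  22. (NOT x7 OR x12 OR NOT x4) — NOT x7 is true.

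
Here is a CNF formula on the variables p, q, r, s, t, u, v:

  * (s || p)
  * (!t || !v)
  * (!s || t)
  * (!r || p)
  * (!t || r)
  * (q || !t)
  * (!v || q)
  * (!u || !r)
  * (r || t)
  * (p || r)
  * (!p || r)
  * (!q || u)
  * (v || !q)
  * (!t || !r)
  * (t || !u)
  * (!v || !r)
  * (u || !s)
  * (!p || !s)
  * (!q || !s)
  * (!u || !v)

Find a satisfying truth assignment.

p=1, q=0, r=1, s=0, t=0, u=0, v=0

Check each clause:
  1. (s || p) — p is true.
  2. (!t || !v) — !v is true.
  3. (t || !s) — !s is true.
  4. (p || !r) — p is true.
  5. (r || !t) — r is true.
  6. (!t || q) — !t is true.
  7. (!v || q) — !v is true.
  8. (!r || !u) — !u is true.
  9. (r || t) — r is true.
  10. (r || p) — p is true.
  11. (r || !p) — r is true.
  12. (!q || u) — !q is true.
  13. (!q || v) — !q is true.
  14. (!t || !r) — !t is true.
  15. (!u || t) — !u is true.
  16. (!v || !r) — !v is true.
  17. (u || !s) — !s is true.
  18. (!p || !s) — !s is true.
  19. (!q || !s) — !s is true.
  20. (!u || !v) — !v is true.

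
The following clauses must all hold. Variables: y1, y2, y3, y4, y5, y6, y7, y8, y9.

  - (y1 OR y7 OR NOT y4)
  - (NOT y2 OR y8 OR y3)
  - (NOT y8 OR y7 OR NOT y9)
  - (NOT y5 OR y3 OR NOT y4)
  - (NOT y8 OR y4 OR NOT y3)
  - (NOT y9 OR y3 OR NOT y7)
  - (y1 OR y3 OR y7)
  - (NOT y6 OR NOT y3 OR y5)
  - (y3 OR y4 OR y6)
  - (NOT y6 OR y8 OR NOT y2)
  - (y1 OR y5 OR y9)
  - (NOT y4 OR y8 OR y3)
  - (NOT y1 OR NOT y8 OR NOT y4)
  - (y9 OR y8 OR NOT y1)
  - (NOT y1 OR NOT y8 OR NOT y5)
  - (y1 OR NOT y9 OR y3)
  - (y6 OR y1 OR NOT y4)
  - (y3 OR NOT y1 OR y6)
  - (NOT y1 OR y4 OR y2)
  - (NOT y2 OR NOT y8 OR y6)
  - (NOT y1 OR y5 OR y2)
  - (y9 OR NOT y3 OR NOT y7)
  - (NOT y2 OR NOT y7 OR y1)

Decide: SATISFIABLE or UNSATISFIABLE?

SATISFIABLE

Branch on y1: take y1 = False.
Branch on y2: take y2 = True.
  then y7 is forced to False.
  then y4 is forced to False.
  then y3 is forced to True.
  then y8 is forced to False.
  then y6 is forced to False.
Set y5 = True and propagate.
y9 is now unconstrained; take y9 = True.
So y1 = F, y2 = T, y3 = T, y4 = F, y5 = T, y6 = F, y7 = F, y8 = F, y9 = T is a satisfying assignment.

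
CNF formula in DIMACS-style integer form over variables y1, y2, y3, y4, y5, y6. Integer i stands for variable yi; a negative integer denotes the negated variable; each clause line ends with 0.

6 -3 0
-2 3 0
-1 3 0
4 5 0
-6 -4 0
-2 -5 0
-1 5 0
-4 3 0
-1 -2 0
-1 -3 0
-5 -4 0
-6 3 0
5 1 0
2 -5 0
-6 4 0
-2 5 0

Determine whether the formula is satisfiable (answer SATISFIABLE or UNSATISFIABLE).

UNSATISFIABLE

y5 = True:
  propagation gives y2=False; an empty clause results — contradiction.
y5 = False:
  propagation gives y4=True, y6=False, y3=False; an empty clause results — contradiction.
Every branch closes, so no satisfying assignment exists.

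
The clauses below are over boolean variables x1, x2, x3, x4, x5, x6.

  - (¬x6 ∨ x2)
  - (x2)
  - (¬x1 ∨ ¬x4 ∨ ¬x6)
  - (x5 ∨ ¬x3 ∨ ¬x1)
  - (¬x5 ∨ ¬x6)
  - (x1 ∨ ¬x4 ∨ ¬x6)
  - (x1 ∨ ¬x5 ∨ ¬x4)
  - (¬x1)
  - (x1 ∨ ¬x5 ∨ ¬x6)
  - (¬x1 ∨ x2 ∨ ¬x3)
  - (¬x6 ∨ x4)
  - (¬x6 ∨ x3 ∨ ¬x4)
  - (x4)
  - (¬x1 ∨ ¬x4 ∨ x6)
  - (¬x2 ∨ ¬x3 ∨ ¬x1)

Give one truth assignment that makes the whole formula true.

x1 = 0, x2 = 1, x3 = 1, x4 = 1, x5 = 0, x6 = 0

Unit propagation: (x2) forces x2 = True.
The clause (¬x1) is unit: x1 must be False.
(x4) is a unit clause, so x4 = True.
The clause (¬x6) is unit: x6 must be False.
Unit propagation: (¬x5) forces x5 = False.
x3 is now unconstrained; take x3 = True.
Every clause has at least one true literal under this assignment.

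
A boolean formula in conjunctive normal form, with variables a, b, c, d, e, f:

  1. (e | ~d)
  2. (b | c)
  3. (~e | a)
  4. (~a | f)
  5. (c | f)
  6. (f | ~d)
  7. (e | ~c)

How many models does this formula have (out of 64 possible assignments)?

8

Case analysis on c and e:
  c=T, e=T: remaining (a,b,d,f) ∈ {(T,F,F,T); (T,F,T,T); (T,T,F,T); (T,T,T,T)} — 4.
  c=T, e=F: a clause becomes empty — 0.
  c=F, e=T: remaining (a,b,d,f) ∈ {(T,T,F,T); (T,T,T,T)} — 2.
  c=F, e=F: remaining (a,b,d,f) ∈ {(F,T,F,T); (T,T,F,T)} — 2.
Total: 4 + 0 + 2 + 2 = 8.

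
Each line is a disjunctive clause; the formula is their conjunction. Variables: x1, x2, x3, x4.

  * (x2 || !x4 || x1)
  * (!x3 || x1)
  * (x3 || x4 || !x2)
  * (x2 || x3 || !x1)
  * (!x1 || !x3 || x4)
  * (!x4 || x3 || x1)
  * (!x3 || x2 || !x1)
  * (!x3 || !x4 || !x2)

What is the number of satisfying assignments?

2

Satisfying assignments:
  x1=0 x2=0 x3=0 x4=0
  x1=1 x2=1 x3=0 x4=1
That's 2 in total.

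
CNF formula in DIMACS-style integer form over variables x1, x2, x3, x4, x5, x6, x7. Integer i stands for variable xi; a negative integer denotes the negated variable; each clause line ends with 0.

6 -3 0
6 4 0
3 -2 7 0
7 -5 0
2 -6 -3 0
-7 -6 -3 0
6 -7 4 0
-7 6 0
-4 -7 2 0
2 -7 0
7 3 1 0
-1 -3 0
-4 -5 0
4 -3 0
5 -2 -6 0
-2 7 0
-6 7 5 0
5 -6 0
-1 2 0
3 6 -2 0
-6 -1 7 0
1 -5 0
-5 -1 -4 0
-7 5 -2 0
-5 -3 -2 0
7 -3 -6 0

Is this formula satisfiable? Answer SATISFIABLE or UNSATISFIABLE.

SATISFIABLE

Branch on x1: take x1 = True.
  then x3 is forced to False.
  then x2 is forced to True.
  then x7 is forced to True.
  then x6 is forced to True.
  then x5 is forced to True.
  then x4 is forced to False.
So x1 = T, x2 = T, x3 = F, x4 = F, x5 = T, x6 = T, x7 = T is a satisfying assignment.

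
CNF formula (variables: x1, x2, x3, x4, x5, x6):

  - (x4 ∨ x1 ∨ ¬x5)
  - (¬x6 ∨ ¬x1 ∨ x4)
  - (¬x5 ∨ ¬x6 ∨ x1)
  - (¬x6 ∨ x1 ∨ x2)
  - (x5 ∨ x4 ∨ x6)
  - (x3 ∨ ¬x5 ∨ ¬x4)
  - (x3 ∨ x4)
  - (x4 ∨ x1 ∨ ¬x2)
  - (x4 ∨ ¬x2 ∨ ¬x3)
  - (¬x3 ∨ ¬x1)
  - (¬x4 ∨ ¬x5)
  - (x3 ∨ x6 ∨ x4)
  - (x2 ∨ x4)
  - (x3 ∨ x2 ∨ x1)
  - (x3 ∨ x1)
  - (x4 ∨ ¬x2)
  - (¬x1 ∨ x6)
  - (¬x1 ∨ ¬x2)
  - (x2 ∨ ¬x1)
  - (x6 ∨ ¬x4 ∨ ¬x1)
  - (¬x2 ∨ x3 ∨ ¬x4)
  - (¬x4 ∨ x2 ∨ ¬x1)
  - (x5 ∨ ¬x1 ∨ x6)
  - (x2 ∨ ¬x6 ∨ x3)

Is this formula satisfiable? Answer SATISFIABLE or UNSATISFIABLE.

Branch on x1: take x1 = False.
  then x3 is forced to True.
For the remaining variables, x2 = False, x4 = True, x5 = False, x6 = False works.
Every clause has at least one true literal under this assignment.
So x1=0, x2=0, x3=1, x4=1, x5=0, x6=0 is a satisfying assignment.

SATISFIABLE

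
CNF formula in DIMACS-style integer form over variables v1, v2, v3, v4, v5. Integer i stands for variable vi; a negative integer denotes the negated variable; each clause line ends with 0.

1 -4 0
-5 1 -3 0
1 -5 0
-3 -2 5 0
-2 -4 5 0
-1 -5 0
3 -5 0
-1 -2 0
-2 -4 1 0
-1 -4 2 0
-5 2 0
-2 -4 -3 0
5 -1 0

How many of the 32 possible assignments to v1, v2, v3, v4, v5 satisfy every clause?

3

Satisfying assignments:
  v1=F v2=F v3=F v4=F v5=F
  v1=F v2=F v3=T v4=F v5=F
  v1=F v2=T v3=F v4=F v5=F
That's 3 in total.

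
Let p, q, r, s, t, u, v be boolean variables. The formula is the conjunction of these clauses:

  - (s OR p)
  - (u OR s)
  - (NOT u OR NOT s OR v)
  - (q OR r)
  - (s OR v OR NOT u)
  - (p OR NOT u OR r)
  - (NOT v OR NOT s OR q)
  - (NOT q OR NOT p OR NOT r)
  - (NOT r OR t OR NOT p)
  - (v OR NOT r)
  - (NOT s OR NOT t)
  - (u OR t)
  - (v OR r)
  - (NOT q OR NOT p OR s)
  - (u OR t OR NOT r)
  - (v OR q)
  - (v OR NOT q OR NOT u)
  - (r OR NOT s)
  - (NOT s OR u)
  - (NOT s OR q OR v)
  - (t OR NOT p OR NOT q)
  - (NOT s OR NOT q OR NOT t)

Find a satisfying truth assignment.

p = 0, q = 1, r = 1, s = 1, t = 0, u = 1, v = 1

Try p = False.
  then s is forced to True.
  then t is forced to False.
  then u is forced to True.
  then v is forced to True.
  then r is forced to True.
  then q is forced to True.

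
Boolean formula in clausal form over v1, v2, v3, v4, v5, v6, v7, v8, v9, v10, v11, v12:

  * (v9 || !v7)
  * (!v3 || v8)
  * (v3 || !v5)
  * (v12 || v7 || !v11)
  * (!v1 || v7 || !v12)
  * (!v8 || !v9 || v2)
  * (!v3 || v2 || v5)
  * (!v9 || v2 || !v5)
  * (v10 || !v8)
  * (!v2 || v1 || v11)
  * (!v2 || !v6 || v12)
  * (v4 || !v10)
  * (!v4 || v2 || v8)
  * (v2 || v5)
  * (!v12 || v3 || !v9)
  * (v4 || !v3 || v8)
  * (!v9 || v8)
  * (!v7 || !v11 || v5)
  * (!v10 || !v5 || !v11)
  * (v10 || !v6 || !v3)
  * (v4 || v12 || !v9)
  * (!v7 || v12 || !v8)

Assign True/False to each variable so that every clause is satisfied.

v1=F, v2=T, v3=F, v4=T, v5=F, v6=F, v7=F, v8=T, v9=F, v10=T, v11=T, v12=T

Check each clause:
  1. (!v7 || v9) — !v7 is true.
  2. (v8 || !v3) — v8 is true.
  3. (!v5 || v3) — !v5 is true.
  4. (v7 || !v11 || v12) — v12 is true.
  5. (!v12 || v7 || !v1) — !v1 is true.
  6. (v2 || !v8 || !v9) — v2 is true.
  7. (v5 || v2 || !v3) — v2 is true.
  8. (v2 || !v9 || !v5) — v2 is true.
  9. (!v8 || v10) — v10 is true.
  10. (!v2 || v1 || v11) — v11 is true.
  11. (!v6 || !v2 || v12) — !v6 is true.
  12. (!v10 || v4) — v4 is true.
  13. (v2 || v8 || !v4) — v8 is true.
  14. (v2 || v5) — v2 is true.
  15. (!v12 || v3 || !v9) — !v9 is true.
  16. (v8 || v4 || !v3) — v8 is true.
  17. (!v9 || v8) — v8 is true.
  18. (!v11 || v5 || !v7) — !v7 is true.
  19. (!v11 || !v5 || !v10) — !v5 is true.
  20. (!v3 || v10 || !v6) — v10 is true.
  21. (v12 || !v9 || v4) — v4 is true.
  22. (v12 || !v8 || !v7) — !v7 is true.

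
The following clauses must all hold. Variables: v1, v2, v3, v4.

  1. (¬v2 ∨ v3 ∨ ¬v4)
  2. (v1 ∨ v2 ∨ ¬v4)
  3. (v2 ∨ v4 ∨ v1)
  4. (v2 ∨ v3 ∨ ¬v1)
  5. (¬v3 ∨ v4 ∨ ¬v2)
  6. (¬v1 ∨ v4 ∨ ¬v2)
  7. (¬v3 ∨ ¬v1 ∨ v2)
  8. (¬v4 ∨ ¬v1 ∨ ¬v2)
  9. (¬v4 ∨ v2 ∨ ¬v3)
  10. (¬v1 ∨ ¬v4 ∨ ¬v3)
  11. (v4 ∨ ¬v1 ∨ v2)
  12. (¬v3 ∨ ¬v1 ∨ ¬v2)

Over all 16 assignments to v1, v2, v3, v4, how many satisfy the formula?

Satisfying assignments:
  v1=F v2=T v3=F v4=F
  v1=F v2=T v3=T v4=T
That's 2 in total.

2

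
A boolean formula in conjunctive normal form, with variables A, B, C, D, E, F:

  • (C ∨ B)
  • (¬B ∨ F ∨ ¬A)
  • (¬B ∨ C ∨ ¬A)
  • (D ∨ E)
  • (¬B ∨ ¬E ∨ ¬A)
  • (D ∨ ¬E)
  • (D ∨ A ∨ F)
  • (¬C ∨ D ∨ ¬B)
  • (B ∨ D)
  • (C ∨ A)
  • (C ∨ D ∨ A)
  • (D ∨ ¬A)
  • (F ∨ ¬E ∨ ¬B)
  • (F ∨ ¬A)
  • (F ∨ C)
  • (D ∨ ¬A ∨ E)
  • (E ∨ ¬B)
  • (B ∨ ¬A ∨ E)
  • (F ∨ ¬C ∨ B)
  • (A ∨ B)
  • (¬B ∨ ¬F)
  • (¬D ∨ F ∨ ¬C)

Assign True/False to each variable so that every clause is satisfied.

A = True  B = False  C = True  D = True  E = True  F = True

Check each clause:
  1. (C ∨ B) — C is true.
  2. (¬B ∨ F ∨ ¬A) — F is true.
  3. (C ∨ ¬A ∨ ¬B) — C is true.
  4. (E ∨ D) — D is true.
  5. (¬A ∨ ¬E ∨ ¬B) — ¬B is true.
  6. (D ∨ ¬E) — D is true.
  7. (A ∨ D ∨ F) — A is true.
  8. (D ∨ ¬B ∨ ¬C) — D is true.
  9. (D ∨ B) — D is true.
  10. (C ∨ A) — A is true.
  11. (D ∨ C ∨ A) — A is true.
  12. (D ∨ ¬A) — D is true.
  13. (¬B ∨ F ∨ ¬E) — F is true.
  14. (¬A ∨ F) — F is true.
  15. (F ∨ C) — C is true.
  16. (E ∨ D ∨ ¬A) — D is true.
  17. (¬B ∨ E) — E is true.
  18. (¬A ∨ B ∨ E) — E is true.
  19. (F ∨ B ∨ ¬C) — F is true.
  20. (B ∨ A) — A is true.
  21. (¬F ∨ ¬B) — ¬B is true.
  22. (¬D ∨ ¬C ∨ F) — F is true.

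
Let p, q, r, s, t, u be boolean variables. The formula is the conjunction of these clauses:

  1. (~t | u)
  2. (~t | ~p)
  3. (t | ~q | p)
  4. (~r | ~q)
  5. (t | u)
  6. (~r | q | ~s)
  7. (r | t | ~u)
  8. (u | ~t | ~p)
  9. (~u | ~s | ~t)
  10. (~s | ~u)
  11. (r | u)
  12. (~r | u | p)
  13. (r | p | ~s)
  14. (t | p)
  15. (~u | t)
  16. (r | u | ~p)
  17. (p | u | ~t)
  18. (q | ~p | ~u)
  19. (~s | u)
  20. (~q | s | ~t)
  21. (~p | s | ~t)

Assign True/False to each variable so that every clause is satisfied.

p = False, q = False, r = False, s = False, t = True, u = True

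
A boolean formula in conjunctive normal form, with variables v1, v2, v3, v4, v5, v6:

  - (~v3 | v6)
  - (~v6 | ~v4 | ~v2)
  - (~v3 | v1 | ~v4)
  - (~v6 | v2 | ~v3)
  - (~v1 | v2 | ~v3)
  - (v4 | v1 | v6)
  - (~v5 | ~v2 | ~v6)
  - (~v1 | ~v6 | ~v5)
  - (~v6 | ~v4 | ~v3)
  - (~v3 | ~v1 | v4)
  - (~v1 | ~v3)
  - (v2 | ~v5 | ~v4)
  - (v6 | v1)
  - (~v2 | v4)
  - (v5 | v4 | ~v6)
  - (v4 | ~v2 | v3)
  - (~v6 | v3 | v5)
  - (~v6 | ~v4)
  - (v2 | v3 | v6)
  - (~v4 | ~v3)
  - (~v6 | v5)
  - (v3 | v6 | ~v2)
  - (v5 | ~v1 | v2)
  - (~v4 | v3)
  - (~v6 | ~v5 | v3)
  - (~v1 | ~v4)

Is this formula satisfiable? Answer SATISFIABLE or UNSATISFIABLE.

UNSATISFIABLE

v6 = True:
  propagation gives v4=False, v2=False, v3=False, v5=True; an empty clause results — contradiction.
v6 = False:
  propagation gives v3=False, v1=True, v2=True; an empty clause results — contradiction.
Every branch closes, so no satisfying assignment exists.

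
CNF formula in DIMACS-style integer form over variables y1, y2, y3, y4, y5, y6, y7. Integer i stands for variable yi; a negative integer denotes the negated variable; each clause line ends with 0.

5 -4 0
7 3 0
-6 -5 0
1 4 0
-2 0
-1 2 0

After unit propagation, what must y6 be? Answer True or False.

Unit clause (NOT y2) sets y2 = False.
(NOT y1 OR y2) with y2 = False leaves only NOT y1, so y1 = False.
(y1 OR y4): since y1 = False, the clause reduces to (y4). y4 = True.
From (y5 OR NOT y4) and y4 = True: y5 = True.
(NOT y6 OR NOT y5) with y5 = True leaves only NOT y6, so y6 = False.

False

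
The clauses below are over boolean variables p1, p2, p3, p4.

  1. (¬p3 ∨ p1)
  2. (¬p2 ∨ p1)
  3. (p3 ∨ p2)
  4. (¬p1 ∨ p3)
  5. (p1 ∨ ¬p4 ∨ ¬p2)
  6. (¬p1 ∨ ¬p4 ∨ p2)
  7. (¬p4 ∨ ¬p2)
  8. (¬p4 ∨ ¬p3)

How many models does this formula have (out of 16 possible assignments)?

2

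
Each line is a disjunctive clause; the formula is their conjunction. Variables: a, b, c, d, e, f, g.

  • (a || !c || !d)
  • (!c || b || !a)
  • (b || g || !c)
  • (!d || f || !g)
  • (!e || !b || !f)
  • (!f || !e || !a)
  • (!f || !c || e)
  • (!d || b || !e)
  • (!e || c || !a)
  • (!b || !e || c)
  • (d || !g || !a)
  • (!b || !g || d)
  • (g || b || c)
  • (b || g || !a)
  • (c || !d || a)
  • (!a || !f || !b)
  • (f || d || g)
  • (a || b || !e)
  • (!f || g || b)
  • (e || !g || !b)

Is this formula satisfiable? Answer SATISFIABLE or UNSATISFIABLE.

SATISFIABLE

Set a = False and propagate.
The remaining clauses are satisfied by b = False, c = False, d = False, e = False, f = False, g = True.
So a = 0, b = 0, c = 0, d = 0, e = 0, f = 0, g = 1 is a satisfying assignment.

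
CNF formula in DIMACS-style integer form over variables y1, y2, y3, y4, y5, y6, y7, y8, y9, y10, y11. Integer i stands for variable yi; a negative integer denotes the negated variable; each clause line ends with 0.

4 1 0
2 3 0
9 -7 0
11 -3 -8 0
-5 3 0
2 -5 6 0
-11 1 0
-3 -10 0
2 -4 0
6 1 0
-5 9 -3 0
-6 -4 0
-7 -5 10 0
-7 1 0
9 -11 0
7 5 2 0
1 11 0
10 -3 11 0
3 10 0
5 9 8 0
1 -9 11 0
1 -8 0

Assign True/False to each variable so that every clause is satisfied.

y1=1  y2=1  y3=0  y4=1  y5=0  y6=0  y7=0  y8=0  y9=1  y10=1  y11=0

Check each clause:
  1. (y4 \/ y1) — y1 is true.
  2. (y2 \/ y3) — y2 is true.
  3. (~y7 \/ y9) — ~y7 is true.
  4. (y11 \/ ~y8 \/ ~y3) — ~y8 is true.
  5. (y3 \/ ~y5) — ~y5 is true.
  6. (y6 \/ y2 \/ ~y5) — y2 is true.
  7. (y1 \/ ~y11) — y1 is true.
  8. (~y3 \/ ~y10) — ~y3 is true.
  9. (~y4 \/ y2) — y2 is true.
  10. (y1 \/ y6) — y1 is true.
  11. (y9 \/ ~y3 \/ ~y5) — y9 is true.
  12. (~y6 \/ ~y4) — ~y6 is true.
  13. (~y7 \/ ~y5 \/ y10) — ~y7 is true.
  14. (~y7 \/ y1) — y1 is true.
  15. (~y11 \/ y9) — y9 is true.
  16. (y5 \/ y2 \/ y7) — y2 is true.
  17. (y1 \/ y11) — y1 is true.
  18. (y11 \/ y10 \/ ~y3) — y10 is true.
  19. (y10 \/ y3) — y10 is true.
  20. (y5 \/ y9 \/ y8) — y9 is true.
  21. (y11 \/ y1 \/ ~y9) — y1 is true.
  22. (~y8 \/ y1) — ~y8 is true.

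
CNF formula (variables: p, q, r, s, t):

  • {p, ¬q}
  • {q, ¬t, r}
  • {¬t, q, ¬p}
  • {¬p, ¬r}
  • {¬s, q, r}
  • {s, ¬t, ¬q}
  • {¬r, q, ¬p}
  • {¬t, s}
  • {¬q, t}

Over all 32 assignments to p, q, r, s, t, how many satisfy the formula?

Satisfying assignments:
  p=F q=F r=F s=F t=F
  p=F q=F r=T s=F t=F
  p=F q=F r=T s=T t=F
  p=F q=F r=T s=T t=T
  p=T q=F r=F s=F t=F
  p=T q=T r=F s=T t=T
Count: 6.

6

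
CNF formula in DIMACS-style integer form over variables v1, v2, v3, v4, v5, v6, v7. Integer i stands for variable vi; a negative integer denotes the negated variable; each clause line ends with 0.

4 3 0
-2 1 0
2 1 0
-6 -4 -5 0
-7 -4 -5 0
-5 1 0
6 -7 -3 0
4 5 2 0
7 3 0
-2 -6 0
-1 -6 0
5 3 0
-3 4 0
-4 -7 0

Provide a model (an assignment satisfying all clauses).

v1 = True, v2 = True, v3 = True, v4 = True, v5 = True, v6 = False, v7 = False

Check each clause:
  1. (v3 \/ v4) — v3 is true.
  2. (~v2 \/ v1) — v1 is true.
  3. (v1 \/ v2) — v1 is true.
  4. (~v6 \/ ~v4 \/ ~v5) — ~v6 is true.
  5. (~v4 \/ ~v5 \/ ~v7) — ~v7 is true.
  6. (v1 \/ ~v5) — v1 is true.
  7. (~v7 \/ v6 \/ ~v3) — ~v7 is true.
  8. (v4 \/ v5 \/ v2) — v2 is true.
  9. (v7 \/ v3) — v3 is true.
  10. (~v6 \/ ~v2) — ~v6 is true.
  11. (~v6 \/ ~v1) — ~v6 is true.
  12. (v5 \/ v3) — v3 is true.
  13. (~v3 \/ v4) — v4 is true.
  14. (~v7 \/ ~v4) — ~v7 is true.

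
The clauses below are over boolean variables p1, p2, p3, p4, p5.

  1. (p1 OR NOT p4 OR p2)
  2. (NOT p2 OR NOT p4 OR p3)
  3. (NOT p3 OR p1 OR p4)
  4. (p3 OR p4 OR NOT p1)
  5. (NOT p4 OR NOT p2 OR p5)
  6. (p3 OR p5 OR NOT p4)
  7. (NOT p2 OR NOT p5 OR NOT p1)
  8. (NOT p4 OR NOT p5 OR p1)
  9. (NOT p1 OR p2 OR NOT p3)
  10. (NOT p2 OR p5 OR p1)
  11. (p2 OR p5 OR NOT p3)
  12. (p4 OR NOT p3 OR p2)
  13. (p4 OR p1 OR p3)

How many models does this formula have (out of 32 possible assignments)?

The models are:
  p1=T p2=F p3=F p4=T p5=T
  p1=T p2=T p3=T p4=F p5=F
Count: 2.

2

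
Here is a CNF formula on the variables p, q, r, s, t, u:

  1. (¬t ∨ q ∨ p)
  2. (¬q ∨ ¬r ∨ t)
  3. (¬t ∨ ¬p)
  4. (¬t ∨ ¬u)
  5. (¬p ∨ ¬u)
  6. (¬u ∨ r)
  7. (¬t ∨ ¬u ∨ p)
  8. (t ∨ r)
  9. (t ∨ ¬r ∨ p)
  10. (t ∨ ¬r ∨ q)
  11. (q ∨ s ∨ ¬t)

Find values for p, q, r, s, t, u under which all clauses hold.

Pure literal: s appears only positively; assign s = True.
Pure literal: u appears only negated; assign u = False.
Branch on p: take p = False.
Branch on q: take q = True.
For the remaining variables, r = True, t = True works.
Check each clause:
  1. (¬t ∨ q ∨ p) — q is true.
  2. (¬q ∨ ¬r ∨ t) — t is true.
  3. (¬p ∨ ¬t) — ¬p is true.
  4. (¬u ∨ ¬t) — ¬u is true.
  5. (¬p ∨ ¬u) — ¬u is true.
  6. (¬u ∨ r) — ¬u is true.
  7. (¬u ∨ ¬t ∨ p) — ¬u is true.
  8. (r ∨ t) — r is true.
  9. (¬r ∨ p ∨ t) — t is true.
  10. (t ∨ q ∨ ¬r) — q is true.
  11. (q ∨ ¬t ∨ s) — q is true.

p=False, q=True, r=True, s=True, t=True, u=False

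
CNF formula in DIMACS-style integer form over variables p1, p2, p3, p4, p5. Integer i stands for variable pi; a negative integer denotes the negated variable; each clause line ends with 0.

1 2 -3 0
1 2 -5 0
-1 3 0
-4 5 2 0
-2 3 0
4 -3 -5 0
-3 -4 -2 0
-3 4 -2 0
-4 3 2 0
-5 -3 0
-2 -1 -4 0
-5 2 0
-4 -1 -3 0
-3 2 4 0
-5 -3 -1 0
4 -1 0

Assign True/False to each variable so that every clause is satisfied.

Try p1 = False.
The remaining clauses are satisfied by p2 = False, p3 = False, p4 = False, p5 = False.
Every clause has at least one true literal under this assignment.

p1 = False, p2 = False, p3 = False, p4 = False, p5 = False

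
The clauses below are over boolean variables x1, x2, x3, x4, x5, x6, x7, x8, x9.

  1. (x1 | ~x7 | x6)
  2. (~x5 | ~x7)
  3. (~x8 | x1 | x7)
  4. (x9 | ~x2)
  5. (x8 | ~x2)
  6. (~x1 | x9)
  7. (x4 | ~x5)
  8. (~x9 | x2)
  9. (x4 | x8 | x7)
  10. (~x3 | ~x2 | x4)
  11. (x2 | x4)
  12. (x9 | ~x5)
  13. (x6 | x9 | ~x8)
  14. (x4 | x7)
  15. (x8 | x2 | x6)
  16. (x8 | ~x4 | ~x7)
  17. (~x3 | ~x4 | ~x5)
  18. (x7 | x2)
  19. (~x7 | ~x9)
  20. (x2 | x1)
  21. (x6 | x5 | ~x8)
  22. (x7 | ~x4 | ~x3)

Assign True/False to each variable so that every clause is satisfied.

x1 = True  x2 = True  x3 = False  x4 = True  x5 = True  x6 = False  x7 = False  x8 = True  x9 = True

x3 occurs only negated in the remaining clauses — set x3 = False.
Branch on x1: take x1 = True.
  then x9 is forced to True.
  then x2 is forced to True.
  then x8 is forced to True.
  then x7 is forced to False.
  then x4 is forced to True.
Branch on x5: take x5 = True.
x6 is now unconstrained; take x6 = False.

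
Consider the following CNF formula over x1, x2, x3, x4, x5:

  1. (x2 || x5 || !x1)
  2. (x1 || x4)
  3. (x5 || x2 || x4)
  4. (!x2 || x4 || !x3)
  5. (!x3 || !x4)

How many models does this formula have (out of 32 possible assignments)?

Case analysis on x4 and x2:
  x4=1, x2=1: remaining (x1,x3,x5) ∈ {(0,0,0); (0,0,1); (1,0,0); (1,0,1)} — 4.
  x4=1, x2=0: remaining (x1,x3,x5) ∈ {(0,0,0); (0,0,1); (1,0,1)} — 3.
  x4=0, x2=1: remaining (x1,x3,x5) ∈ {(1,0,0); (1,0,1)} — 2.
  x4=0, x2=0: remaining (x1,x3,x5) ∈ {(1,0,1); (1,1,1)} — 2.
Total: 4 + 3 + 2 + 2 = 11.

11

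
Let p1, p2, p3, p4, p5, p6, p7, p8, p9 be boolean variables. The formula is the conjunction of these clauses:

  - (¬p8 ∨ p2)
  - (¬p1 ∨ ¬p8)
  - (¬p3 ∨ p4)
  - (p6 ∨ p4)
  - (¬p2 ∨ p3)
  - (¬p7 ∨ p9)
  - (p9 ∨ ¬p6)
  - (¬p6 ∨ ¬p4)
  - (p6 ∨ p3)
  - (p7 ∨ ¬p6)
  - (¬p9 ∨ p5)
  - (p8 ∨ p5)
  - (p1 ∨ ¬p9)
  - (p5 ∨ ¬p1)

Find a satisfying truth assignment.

Pure literal: p5 appears only positively; assign p5 = True.
Try p1 = False.
  then p9 is forced to False.
  then p7 is forced to False.
  then p6 is forced to False.
  then p4 is forced to True.
  then p3 is forced to True.
Try p2 = False.
  then p8 is forced to False.

p1=False, p2=False, p3=True, p4=True, p5=True, p6=False, p7=False, p8=False, p9=False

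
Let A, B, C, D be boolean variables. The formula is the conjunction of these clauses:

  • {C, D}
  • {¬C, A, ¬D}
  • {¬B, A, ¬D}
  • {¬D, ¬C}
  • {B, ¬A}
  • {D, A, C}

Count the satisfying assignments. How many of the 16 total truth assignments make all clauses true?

5

The models are:
  A=F B=F C=F D=T
  A=F B=F C=T D=F
  A=F B=T C=T D=F
  A=T B=T C=F D=T
  A=T B=T C=T D=F
That's 5 in total.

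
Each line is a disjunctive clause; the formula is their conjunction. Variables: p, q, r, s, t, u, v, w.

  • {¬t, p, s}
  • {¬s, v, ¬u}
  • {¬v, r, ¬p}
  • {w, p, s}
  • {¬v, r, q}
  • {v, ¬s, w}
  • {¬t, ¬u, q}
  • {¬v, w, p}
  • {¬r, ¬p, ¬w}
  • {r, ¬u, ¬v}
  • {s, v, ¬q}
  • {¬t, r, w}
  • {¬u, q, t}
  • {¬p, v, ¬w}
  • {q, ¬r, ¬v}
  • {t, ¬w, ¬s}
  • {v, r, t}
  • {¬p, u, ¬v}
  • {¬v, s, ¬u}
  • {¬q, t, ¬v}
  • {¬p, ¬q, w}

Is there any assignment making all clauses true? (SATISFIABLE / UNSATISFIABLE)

SATISFIABLE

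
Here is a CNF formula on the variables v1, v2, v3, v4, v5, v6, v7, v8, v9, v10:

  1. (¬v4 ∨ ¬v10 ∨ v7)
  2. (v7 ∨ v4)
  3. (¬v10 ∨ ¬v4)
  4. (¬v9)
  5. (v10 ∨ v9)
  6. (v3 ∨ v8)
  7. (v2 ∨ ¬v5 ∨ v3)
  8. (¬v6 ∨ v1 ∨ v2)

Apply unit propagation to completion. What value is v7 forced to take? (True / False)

True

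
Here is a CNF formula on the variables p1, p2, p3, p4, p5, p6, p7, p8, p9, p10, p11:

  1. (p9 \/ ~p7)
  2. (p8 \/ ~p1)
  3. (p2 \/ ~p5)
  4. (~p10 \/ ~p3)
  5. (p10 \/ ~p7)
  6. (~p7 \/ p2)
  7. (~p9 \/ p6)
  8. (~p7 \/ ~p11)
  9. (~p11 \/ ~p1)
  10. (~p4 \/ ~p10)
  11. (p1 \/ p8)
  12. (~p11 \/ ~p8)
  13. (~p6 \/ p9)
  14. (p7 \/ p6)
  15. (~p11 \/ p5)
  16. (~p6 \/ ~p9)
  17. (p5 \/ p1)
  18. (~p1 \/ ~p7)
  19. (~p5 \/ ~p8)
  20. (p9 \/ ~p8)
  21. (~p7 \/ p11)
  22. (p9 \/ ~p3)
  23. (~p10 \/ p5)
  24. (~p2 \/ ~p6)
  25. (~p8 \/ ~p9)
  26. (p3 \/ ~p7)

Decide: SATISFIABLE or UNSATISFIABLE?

p7 = True:
  propagation gives p9=True, p10=True, p3=False; an empty clause results — contradiction.
p7 = False:
  propagation gives p6=True, p9=True; an empty clause results — contradiction.
Every branch closes, so no satisfying assignment exists.

UNSATISFIABLE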